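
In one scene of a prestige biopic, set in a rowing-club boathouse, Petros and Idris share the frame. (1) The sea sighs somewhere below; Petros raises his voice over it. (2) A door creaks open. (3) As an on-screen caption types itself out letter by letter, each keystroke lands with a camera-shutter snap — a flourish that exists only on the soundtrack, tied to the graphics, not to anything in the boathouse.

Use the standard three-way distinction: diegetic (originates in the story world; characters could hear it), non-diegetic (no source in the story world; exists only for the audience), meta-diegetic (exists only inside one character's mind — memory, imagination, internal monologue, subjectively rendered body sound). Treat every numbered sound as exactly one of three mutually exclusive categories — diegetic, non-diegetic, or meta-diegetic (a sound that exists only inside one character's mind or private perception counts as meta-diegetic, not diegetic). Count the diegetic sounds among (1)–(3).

2

Sound (1): the sea is part of the location's real environment, so diegetic.
(2) is diegetic: the sound comes from a door physically present in the location.
(3) is non-diegetic: sound married to a title/caption — outside the diegesis by definition.
Diegetic: (1), (2) — that's 2.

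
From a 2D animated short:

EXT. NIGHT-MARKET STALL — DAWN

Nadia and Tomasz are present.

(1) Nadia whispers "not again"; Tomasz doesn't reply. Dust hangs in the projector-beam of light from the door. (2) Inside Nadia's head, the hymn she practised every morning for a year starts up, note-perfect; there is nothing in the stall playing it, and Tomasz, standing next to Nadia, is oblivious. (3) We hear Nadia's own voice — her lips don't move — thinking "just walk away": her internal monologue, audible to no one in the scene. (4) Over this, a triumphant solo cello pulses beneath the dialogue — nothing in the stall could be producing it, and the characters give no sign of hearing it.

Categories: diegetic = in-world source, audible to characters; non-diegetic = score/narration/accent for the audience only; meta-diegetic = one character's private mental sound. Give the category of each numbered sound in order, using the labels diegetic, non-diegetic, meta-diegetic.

diegetic, meta-diegetic, meta-diegetic, non-diegetic

(1) is diegetic: on-screen dialogue — Nadia speaks and Tomasz is there to hear.
Sound (2): remembered music, private to Nadia — Tomasz is oblivious because it isn't in the room, so meta-diegetic.
(3) is meta-diegetic: Nadia's thought-voice: a private mental sound no other character can hear.
(4) is non-diegetic: it has no source in the story world and no character can hear it — it's underscore.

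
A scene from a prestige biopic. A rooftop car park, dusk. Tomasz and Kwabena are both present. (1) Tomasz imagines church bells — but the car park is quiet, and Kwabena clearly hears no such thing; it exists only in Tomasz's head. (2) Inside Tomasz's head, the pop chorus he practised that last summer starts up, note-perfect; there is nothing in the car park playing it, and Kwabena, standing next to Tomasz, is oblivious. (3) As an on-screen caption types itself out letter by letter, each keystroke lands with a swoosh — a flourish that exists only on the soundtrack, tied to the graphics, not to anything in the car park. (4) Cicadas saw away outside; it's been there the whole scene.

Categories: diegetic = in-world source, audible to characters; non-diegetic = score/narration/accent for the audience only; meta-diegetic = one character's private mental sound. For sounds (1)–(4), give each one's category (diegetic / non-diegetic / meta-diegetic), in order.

Sound (1): Tomasz alone 'hears' it — an imagined sound, not present in the space, so meta-diegetic.
(2) is meta-diegetic: it lives in Tomasz's subjectivity, not in the car park.
(3) the caption isn't part of the story world, so neither is the sound tied to it → non-diegetic.
(4) is diegetic: ambient/room sound belonging to the story's physical space.

meta-diegetic, meta-diegetic, non-diegetic, diegetic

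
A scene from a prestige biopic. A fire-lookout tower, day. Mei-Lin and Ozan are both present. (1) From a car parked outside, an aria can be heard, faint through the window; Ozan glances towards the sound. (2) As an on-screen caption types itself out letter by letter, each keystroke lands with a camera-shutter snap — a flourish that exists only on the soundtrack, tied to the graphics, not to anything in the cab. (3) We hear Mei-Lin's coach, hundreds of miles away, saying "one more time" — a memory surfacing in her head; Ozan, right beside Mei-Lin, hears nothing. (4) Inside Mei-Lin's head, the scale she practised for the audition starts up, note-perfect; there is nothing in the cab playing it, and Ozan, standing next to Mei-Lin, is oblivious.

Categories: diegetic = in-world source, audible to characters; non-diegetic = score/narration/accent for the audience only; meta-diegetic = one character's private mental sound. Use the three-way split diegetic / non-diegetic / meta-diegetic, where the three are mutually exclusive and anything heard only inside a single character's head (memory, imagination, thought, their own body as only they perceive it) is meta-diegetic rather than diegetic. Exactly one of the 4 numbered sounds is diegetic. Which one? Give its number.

1

Sound (1): off-screen diegetic: the source is out of frame but still in the story's space, so diegetic.
(2) is non-diegetic: sound married to a title/caption — outside the diegesis by definition.
(3) is meta-diegetic: the voice is a memory playing only inside Mei-Lin's mind; Ozan can't hear it.
(4) is meta-diegetic: remembered music, private to Mei-Lin — Ozan is oblivious because it isn't in the room.
Only (1) is diegetic.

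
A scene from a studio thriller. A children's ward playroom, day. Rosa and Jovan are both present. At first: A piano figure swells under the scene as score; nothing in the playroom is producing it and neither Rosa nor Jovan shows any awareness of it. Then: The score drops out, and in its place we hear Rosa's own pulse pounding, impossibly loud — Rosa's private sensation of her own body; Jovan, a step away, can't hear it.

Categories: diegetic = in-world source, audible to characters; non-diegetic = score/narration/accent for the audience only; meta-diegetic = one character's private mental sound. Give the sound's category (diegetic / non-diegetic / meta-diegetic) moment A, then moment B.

Moment A: underscore with no in-world source, inaudible to the characters → non-diegetic.
Moment B: the body sound is Rosa's subjective perception alone — Jovan can't hear it → meta-diegetic.

non-diegetic, meta-diegetic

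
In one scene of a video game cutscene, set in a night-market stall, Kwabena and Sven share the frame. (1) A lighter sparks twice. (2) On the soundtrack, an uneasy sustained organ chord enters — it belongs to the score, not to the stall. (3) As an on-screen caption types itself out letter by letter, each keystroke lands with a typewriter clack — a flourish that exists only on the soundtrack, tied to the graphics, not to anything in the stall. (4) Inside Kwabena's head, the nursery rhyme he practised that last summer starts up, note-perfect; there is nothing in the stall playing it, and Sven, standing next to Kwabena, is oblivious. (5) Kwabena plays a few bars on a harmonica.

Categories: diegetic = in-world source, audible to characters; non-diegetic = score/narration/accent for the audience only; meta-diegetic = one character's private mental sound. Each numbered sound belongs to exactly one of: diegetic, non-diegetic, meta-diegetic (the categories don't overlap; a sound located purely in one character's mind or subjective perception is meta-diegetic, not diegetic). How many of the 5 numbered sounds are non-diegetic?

(1) the sound comes from a lighter physically present in the location → diegetic.
(2) score with no on-screen or off-screen source; it exists for the audience alone → non-diegetic.
(3) the caption isn't part of the story world, so neither is the sound tied to it → non-diegetic.
(4) remembered music, private to Kwabena — Sven is oblivious because it isn't in the room → meta-diegetic.
(5) is diegetic: the instrument and the performer are both in the scene.
So 2 of the 5 are non-diegetic: (2), (3).

2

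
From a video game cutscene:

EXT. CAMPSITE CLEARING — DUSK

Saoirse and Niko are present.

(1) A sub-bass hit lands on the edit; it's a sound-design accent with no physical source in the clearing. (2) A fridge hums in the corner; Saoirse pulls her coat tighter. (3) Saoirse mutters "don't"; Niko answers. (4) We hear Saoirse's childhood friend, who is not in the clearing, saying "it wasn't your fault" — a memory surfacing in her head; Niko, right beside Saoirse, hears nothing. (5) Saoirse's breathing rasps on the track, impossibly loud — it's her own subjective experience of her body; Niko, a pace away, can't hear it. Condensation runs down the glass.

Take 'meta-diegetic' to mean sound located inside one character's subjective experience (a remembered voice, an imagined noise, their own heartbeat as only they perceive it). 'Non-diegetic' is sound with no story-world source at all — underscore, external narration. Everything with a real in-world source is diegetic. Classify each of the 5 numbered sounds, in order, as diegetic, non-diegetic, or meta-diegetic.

Sound (1): it's a sound-design accent with no in-world source; no one in the scene can hear it, so non-diegetic.
(2) is diegetic: ambient/room sound belonging to the story's physical space.
Sound (3): Saoirse is a character speaking aloud in the scene, so diegetic.
Sound (4): a remembered line, private to Saoirse — not present in the room, not audible to Niko, so meta-diegetic.
Sound (5): a subjective body sound — Saoirse's private perception, inaudible to Niko, so meta-diegetic.

non-diegetic, diegetic, diegetic, meta-diegetic, meta-diegetic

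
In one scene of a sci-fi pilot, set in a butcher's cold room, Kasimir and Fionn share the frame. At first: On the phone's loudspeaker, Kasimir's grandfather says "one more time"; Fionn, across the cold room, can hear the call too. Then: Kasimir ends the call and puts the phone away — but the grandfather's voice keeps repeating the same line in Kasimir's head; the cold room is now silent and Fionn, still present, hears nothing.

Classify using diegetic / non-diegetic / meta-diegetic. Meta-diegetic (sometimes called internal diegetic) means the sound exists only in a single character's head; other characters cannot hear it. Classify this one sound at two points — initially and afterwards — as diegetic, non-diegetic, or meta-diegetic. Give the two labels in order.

Initially: the loudspeaker is an in-world source; both Kasimir and Fionn hear the call → diegetic.
Afterwards: with the phone off, the voice continues only as Kasimir's private mental replay — Fionn can't hear it → meta-diegetic.

diegetic, meta-diegetic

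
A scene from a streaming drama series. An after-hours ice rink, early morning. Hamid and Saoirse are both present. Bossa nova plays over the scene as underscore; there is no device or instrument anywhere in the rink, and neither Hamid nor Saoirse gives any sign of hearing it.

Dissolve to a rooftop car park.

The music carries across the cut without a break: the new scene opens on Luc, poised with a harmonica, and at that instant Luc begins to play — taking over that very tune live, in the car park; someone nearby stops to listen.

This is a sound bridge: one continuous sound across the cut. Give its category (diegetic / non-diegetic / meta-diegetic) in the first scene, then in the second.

non-diegetic, diegetic

Scene one: there's no in-world source anywhere and no character hears it — underscore for the audience only → non-diegetic.
Scene two: from the moment Luc starts playing, the tune is being performed on a harmonica inside the story world and another character hears it → diegetic.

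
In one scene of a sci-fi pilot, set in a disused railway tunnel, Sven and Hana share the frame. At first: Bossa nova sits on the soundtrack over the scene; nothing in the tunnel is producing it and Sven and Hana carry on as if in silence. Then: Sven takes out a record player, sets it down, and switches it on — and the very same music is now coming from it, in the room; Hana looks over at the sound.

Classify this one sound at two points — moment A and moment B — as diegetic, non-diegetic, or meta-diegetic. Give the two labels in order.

Moment A: no in-world source exists and no character can hear it — underscore → non-diegetic.
Moment B: a record player is now a real source in the story world and the characters hear it → diegetic.

non-diegetic, diegetic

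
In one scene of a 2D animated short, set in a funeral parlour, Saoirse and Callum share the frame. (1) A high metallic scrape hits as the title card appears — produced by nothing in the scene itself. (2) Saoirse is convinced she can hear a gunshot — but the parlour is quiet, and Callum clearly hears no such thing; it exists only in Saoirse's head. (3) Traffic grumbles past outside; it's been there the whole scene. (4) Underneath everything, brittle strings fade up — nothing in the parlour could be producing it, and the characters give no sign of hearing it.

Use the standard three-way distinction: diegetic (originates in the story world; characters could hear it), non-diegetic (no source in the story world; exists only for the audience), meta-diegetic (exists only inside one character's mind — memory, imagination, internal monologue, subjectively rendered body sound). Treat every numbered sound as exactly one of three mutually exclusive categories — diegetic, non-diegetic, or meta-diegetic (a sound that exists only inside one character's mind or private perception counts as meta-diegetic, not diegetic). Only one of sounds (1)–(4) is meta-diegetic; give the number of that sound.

2

(1) an editorial stinger — it belongs to the cut, not the story world → non-diegetic.
(2) is meta-diegetic: Saoirse alone 'hears' it — an imagined sound, not present in the space.
Sound (3): it's the actual ambient sound of the location, so diegetic.
Sound (4): score with no on-screen or off-screen source; it exists for the audience alone, so non-diegetic.
Only (2) is meta-diegetic.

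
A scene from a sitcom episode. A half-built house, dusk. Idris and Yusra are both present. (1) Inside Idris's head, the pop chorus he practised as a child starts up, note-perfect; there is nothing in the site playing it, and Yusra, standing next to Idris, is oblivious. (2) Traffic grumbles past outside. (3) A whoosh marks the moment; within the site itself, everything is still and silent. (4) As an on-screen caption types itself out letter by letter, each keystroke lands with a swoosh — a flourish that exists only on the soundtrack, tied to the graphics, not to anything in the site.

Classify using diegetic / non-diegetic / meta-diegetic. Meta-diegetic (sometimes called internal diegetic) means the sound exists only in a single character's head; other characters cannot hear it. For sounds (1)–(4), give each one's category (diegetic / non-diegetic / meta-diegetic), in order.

meta-diegetic, diegetic, non-diegetic, non-diegetic

Sound (1): it lives in Idris's subjectivity, not in the site, so meta-diegetic.
(2) ambient/room sound belonging to the story's physical space → diegetic.
Sound (3): it's a sound-design accent with no in-world source; no one in the scene can hear it, so non-diegetic.
(4) is non-diegetic: it accompanies on-screen graphics, not anything inside the story world.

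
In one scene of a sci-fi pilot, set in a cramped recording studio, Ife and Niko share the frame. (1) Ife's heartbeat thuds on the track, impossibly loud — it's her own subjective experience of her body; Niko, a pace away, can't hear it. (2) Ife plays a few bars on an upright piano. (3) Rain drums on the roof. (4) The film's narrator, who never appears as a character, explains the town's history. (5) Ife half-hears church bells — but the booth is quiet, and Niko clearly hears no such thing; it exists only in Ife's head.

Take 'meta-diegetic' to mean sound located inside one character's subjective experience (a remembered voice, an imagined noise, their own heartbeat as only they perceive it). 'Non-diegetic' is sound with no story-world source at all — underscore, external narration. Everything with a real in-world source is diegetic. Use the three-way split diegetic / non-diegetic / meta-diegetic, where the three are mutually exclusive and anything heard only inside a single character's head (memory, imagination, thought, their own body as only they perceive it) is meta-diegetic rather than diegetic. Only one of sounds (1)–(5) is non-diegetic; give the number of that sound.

(1) is meta-diegetic: a subjective body sound — Ife's private perception, inaudible to Niko.
Sound (2): Ife is producing the music live, in the story world, so diegetic.
(3) it's the actual ambient sound of the location → diegetic.
(4) is non-diegetic: external voice-over — not a character, not heard by anyone in the scene.
Sound (5): Ife alone 'hears' it — an imagined sound, not present in the space, so meta-diegetic.
Only (4) is non-diegetic.

4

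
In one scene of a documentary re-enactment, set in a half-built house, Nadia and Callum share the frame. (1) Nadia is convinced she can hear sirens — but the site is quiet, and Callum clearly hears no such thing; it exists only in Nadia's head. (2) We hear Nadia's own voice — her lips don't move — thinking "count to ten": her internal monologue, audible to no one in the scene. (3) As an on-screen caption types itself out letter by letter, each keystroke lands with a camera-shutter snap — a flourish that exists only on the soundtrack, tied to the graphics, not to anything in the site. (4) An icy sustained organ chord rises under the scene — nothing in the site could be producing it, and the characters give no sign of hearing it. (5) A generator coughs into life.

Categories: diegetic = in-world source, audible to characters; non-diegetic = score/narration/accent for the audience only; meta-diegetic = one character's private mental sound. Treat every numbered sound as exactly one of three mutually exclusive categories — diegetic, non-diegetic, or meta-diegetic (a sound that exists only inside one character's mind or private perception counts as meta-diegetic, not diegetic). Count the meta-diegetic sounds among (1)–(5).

(1) is meta-diegetic: the sound is imagined by Nadia; nothing in the story world is producing it and Callum can't hear it.
Sound (2): it's Nadia's unspoken thought, heard only by the audience via her subjectivity, so meta-diegetic.
Sound (3): sound married to a title/caption — outside the diegesis by definition, so non-diegetic.
(4) is non-diegetic: it has no source in the story world and no character can hear it — it's underscore.
Sound (5): a generator is a real object/event in the scene's world, so diegetic.
Meta-diegetic: (1), (2) — that's 2.

2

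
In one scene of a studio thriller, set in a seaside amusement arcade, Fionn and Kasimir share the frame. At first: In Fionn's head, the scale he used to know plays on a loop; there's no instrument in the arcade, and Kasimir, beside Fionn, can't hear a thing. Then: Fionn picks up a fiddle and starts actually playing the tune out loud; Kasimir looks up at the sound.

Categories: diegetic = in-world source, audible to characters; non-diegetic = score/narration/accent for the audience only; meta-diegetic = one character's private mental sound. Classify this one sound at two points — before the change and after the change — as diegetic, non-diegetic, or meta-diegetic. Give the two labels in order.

meta-diegetic, diegetic

Before the change: the tune exists only as Fionn's private memory; Kasimir can't hear it → meta-diegetic.
After the change: Fionn is now producing it live on a fiddle, in the room, and Kasimir hears it → diegetic.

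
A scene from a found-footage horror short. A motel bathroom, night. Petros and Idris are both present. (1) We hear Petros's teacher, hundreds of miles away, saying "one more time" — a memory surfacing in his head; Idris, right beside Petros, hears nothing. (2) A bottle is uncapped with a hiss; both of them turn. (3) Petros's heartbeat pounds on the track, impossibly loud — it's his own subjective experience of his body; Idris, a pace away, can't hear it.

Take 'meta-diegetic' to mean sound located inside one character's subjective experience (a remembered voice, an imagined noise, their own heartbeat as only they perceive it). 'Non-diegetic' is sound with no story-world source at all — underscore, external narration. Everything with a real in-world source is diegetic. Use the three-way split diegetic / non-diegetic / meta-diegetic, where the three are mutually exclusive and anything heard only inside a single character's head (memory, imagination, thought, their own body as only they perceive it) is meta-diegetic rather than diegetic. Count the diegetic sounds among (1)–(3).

1

Sound (1): the voice is a memory playing only inside Petros's mind; Idris can't hear it, so meta-diegetic.
(2) the sound comes from a bottle physically present in the location → diegetic.
(3) is meta-diegetic: point-of-audition from inside Petros's body; not a sound in the room.
So 1 of the 3 is diegetic: (2).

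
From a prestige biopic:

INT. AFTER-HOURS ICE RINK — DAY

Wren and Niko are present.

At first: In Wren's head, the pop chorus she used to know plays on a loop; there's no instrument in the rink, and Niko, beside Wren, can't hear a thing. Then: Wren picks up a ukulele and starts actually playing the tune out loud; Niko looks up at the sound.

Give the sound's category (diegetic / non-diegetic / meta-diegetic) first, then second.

meta-diegetic, diegetic

First: the tune exists only as Wren's private memory; Niko can't hear it → meta-diegetic.
Second: Wren is now producing it live on a ukulele, in the room, and Niko hears it → diegetic.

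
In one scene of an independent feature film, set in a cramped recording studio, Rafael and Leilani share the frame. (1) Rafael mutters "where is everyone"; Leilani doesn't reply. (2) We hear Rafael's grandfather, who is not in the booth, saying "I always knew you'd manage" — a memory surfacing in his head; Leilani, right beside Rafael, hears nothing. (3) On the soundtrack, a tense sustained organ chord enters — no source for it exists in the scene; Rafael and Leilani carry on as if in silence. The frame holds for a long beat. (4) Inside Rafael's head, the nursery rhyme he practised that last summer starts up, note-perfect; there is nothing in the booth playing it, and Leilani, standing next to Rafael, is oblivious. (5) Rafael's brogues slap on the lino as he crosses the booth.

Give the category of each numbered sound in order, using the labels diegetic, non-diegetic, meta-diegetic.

Sound (1): Rafael is a character speaking aloud in the scene, so diegetic.
(2) is meta-diegetic: the voice is a memory playing only inside Rafael's mind; Leilani can't hear it.
(3) is non-diegetic: it has no source in the story world and no character can hear it — it's underscore.
Sound (4): remembered music, private to Rafael — Leilani is oblivious because it isn't in the room, so meta-diegetic.
(5) is diegetic: a character's body making contact with the set — an in-world sound.

diegetic, meta-diegetic, non-diegetic, meta-diegetic, diegetic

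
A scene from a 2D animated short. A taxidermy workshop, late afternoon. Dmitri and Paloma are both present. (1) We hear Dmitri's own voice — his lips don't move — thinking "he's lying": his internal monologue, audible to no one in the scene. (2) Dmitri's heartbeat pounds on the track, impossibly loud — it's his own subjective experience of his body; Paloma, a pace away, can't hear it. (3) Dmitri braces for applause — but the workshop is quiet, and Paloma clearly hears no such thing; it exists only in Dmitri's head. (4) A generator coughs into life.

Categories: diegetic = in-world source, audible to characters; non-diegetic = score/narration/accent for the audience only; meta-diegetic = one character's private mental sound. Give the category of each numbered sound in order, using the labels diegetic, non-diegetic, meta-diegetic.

Sound (1): Dmitri's thought-voice: a private mental sound no other character can hear, so meta-diegetic.
Sound (2): a subjective body sound — Dmitri's private perception, inaudible to Paloma, so meta-diegetic.
Sound (3): Dmitri alone 'hears' it — an imagined sound, not present in the space, so meta-diegetic.
(4) the sound comes from a generator physically present in the location → diegetic.

meta-diegetic, meta-diegetic, meta-diegetic, diegetic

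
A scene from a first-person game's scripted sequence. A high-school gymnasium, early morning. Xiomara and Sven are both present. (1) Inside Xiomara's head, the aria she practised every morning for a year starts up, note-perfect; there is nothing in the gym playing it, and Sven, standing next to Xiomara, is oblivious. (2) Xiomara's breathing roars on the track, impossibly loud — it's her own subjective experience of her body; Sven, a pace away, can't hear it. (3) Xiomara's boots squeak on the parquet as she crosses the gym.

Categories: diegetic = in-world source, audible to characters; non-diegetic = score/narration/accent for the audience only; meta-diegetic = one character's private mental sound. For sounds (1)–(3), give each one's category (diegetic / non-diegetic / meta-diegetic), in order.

meta-diegetic, meta-diegetic, diegetic

(1) is meta-diegetic: it lives in Xiomara's subjectivity, not in the gym.
(2) a subjective body sound — Xiomara's private perception, inaudible to Sven → meta-diegetic.
(3) is diegetic: it's the physical sound of Xiomara moving in the space.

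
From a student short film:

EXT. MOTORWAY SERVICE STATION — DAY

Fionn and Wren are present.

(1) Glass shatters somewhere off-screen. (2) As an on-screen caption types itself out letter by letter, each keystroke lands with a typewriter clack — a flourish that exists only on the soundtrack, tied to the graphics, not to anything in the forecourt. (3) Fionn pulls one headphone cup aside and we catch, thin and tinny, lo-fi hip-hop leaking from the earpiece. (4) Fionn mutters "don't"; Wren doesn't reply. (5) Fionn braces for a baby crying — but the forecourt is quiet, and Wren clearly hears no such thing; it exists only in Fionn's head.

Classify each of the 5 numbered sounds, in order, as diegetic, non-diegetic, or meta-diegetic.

diegetic, non-diegetic, diegetic, diegetic, meta-diegetic

(1) is diegetic: an in-world source (glass); characters could hear it.
(2) is non-diegetic: it accompanies on-screen graphics, not anything inside the story world.
Sound (3): the headphones are an on-screen source, so diegetic.
Sound (4): Fionn is a character speaking aloud in the scene, so diegetic.
(5) the sound is imagined by Fionn; nothing in the story world is producing it and Wren can't hear it → meta-diegetic.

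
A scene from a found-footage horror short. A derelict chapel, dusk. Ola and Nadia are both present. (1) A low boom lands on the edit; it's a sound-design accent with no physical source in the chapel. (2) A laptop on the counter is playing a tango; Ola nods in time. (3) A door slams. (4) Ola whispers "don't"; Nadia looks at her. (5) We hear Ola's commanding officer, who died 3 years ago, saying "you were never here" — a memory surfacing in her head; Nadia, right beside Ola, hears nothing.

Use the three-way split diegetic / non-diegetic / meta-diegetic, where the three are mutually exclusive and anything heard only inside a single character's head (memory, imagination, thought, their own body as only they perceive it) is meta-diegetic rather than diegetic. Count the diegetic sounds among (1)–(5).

(1) is non-diegetic: an editorial stinger — it belongs to the cut, not the story world.
(2) source music from a laptop, which exists in the story world → diegetic.
(3) an in-world source (a door); characters could hear it → diegetic.
(4) Ola is a character speaking aloud in the scene → diegetic.
(5) a remembered line, private to Ola — not present in the room, not audible to Nadia → meta-diegetic.
So 3 of the 5 are diegetic: (2), (3), (4).

3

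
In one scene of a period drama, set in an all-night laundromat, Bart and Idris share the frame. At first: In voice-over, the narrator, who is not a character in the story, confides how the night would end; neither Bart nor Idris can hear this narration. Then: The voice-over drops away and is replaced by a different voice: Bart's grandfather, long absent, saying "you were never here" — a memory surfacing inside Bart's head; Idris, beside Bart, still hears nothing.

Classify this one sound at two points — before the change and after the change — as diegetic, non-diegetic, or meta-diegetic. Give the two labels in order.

Before the change: the external narrator addresses only the audience — outside the story world → non-diegetic.
After the change: the replacement voice is a memory inside Bart's mind specifically → meta-diegetic.

non-diegetic, meta-diegetic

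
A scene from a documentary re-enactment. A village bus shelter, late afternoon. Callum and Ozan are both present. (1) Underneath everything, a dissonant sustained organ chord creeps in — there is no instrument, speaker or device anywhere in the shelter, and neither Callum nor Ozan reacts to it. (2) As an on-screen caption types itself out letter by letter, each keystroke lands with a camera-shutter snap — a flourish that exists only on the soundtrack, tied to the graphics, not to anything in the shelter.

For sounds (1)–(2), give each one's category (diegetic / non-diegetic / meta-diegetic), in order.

(1) is non-diegetic: nothing in the shelter produces it and the characters don't hear it — pure soundtrack.
(2) sound married to a title/caption — outside the diegesis by definition → non-diegetic.

non-diegetic, non-diegetic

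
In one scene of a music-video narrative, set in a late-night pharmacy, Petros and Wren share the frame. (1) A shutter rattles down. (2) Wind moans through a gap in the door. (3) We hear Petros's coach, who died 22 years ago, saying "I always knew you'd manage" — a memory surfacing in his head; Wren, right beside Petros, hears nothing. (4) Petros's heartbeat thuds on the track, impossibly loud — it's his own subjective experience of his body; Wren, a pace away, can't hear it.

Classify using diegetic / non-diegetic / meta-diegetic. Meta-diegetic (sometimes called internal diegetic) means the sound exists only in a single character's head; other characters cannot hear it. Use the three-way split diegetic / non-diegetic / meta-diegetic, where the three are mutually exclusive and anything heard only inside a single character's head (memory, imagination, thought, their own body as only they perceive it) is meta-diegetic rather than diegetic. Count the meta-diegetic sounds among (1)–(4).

(1) an in-world source (a shutter); characters could hear it → diegetic.
(2) is diegetic: it's the actual ambient sound of the location.
(3) is meta-diegetic: it's Petros's recollection rendered as sound; the other character can't hear it.
(4) is meta-diegetic: point-of-audition from inside Petros's body; not a sound in the room.
So 2 of the 4 are meta-diegetic: (3), (4).

2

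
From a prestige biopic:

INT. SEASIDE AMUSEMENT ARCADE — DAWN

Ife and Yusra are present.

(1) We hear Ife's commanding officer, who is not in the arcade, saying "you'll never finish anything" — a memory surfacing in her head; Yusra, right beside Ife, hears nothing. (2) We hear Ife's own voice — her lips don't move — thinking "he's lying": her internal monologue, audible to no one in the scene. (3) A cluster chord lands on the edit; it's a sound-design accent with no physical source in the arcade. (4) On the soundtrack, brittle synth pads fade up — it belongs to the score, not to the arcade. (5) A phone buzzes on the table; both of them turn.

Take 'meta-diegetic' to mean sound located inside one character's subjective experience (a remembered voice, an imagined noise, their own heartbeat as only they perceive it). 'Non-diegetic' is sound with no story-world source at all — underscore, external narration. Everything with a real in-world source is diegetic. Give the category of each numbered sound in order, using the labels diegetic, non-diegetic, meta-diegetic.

Sound (1): the voice is a memory playing only inside Ife's mind; Yusra can't hear it, so meta-diegetic.
(2) is meta-diegetic: Ife's thought-voice: a private mental sound no other character can hear.
Sound (3): nothing in the scene produces it; it's an accent added for the audience, so non-diegetic.
(4) is non-diegetic: score with no on-screen or off-screen source; it exists for the audience alone.
Sound (5): a phone is a real object/event in the scene's world, so diegetic.

meta-diegetic, meta-diegetic, non-diegetic, non-diegetic, diegetic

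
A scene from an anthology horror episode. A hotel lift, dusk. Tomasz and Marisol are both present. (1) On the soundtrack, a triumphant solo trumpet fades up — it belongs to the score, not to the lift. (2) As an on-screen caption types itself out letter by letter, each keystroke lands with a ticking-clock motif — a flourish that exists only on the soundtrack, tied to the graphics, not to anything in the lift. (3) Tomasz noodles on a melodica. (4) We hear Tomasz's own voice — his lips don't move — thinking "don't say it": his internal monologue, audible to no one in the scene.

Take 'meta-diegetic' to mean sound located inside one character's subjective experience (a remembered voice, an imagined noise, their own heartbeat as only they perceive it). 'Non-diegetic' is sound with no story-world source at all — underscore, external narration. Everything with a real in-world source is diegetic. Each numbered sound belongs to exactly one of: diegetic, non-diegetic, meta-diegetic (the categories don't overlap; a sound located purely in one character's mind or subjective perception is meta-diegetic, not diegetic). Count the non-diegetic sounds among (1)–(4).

(1) is non-diegetic: score with no on-screen or off-screen source; it exists for the audience alone.
Sound (2): sound married to a title/caption — outside the diegesis by definition, so non-diegetic.
Sound (3): a character is playing a melodica on screen, so diegetic.
(4) Tomasz's thought-voice: a private mental sound no other character can hear → meta-diegetic.
So 2 of the 4 are non-diegetic: (1), (2).

2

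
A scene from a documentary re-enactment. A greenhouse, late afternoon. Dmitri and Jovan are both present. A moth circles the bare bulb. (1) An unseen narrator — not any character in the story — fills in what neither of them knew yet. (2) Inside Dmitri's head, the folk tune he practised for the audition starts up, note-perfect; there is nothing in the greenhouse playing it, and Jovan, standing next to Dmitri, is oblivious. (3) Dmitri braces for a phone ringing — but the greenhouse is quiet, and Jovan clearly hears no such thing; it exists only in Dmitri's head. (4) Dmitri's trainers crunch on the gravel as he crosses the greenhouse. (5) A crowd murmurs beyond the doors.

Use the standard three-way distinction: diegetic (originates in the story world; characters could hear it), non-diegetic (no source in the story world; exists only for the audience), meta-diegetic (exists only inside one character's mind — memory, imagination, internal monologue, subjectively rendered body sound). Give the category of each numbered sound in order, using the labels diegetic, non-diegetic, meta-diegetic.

non-diegetic, meta-diegetic, meta-diegetic, diegetic, diegetic

Sound (1): commentary laid over the scene from outside the fiction, so non-diegetic.
Sound (2): it lives in Dmitri's subjectivity, not in the greenhouse, so meta-diegetic.
Sound (3): subjective to Dmitri: the greenhouse is silent and Jovan hears nothing, so meta-diegetic.
Sound (4): a character's body making contact with the set — an in-world sound, so diegetic.
Sound (5): a crowd is part of the location's real environment, so diegetic.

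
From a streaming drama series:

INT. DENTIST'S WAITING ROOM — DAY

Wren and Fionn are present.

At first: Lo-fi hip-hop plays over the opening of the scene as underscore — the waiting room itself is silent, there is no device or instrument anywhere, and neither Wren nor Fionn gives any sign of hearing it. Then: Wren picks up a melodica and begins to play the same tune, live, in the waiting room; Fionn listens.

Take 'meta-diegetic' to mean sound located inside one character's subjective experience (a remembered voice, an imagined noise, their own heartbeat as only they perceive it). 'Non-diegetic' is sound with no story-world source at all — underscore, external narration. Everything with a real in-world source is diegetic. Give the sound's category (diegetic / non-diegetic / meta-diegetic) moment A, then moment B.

Moment A: no in-world source exists and no character can hear it — underscore → non-diegetic.
Moment B: a melodica is now a real source in the story world and the characters hear it → diegetic.

non-diegetic, diegetic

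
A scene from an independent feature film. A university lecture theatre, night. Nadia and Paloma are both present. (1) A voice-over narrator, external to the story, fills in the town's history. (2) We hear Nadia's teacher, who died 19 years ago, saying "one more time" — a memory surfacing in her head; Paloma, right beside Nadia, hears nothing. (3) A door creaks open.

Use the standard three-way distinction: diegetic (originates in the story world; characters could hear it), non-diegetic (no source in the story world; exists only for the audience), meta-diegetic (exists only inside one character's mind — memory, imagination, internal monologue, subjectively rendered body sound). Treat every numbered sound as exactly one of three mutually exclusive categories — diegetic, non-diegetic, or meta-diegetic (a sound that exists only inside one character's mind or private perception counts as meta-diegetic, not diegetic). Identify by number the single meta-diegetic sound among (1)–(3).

Sound (1): the narrator exists outside the story world, addressing only the audience, so non-diegetic.
(2) a remembered line, private to Nadia — not present in the room, not audible to Paloma → meta-diegetic.
(3) is diegetic: a door is a real object/event in the scene's world.
Only (2) is meta-diegetic.

2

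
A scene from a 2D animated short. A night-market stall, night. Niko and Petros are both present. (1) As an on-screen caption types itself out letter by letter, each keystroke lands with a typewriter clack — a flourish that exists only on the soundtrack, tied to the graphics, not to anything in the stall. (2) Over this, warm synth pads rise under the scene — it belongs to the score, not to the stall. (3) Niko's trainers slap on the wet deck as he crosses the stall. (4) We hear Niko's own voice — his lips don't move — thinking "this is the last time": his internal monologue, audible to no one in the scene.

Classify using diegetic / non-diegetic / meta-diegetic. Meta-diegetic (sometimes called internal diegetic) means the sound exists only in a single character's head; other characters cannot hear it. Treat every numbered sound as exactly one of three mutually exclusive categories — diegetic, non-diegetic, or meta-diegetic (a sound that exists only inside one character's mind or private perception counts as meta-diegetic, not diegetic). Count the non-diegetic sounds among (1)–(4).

(1) is non-diegetic: the caption isn't part of the story world, so neither is the sound tied to it.
Sound (2): nothing in the stall produces it and the characters don't hear it — pure soundtrack, so non-diegetic.
(3) is diegetic: a character's body making contact with the set — an in-world sound.
(4) is meta-diegetic: it's Niko's unspoken thought, heard only by the audience via his subjectivity.
Non-diegetic: (1), (2) — that's 2.

2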